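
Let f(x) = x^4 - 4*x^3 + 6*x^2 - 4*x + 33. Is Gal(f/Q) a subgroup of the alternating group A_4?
No

The polynomial is irreducible of degree 4 over Q. Its discriminant is 8388608, which is not a perfect square. A Galois group lies in the alternating group exactly when the discriminant is a square in Q, so the Galois group (D_4) is not contained in A_4.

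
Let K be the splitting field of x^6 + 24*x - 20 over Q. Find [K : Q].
360

The degree of the splitting field over Q equals the order of the Galois group, so first determine the group. The polynomial f is an irreducible sextic over Q, so G = Gal(f/Q) is one of the 16 transitive subgroups 6T1, ..., 6T16 of S_6. The discriminant of f is 746496000000 = 864000^2, a perfect square, so G is contained in A_6. The transitive groups of degree 6 contained in A_6 are: A_4 (6T4, order 12), S_4 (6T7, order 24), (C_3 x C_3) : C_4 (6T10, order 36), PSL(2,5) (6T12, order 60), A_6 (6T15, order 360). By Dedekind's theorem, for a prime p not dividing disc(f) the degrees of the irreducible factors of f mod p form the cycle type of an element of G. Factoring f modulo the 6 such primes p <= 23 (skipping 2, 3, 5, which divide the discriminant), each new pattern first appears at: mod 7: f = (x + 3)(x^5 + 4x^4 + 2x^3 + x^2 + 4x + 5), pattern 5+1; mod 23: f = (x + 7)(x + 12)(x + 21)(x^3 + 6x^2 + 13x + 16), pattern 3+1+1+1. No other pattern occurs in this range, so the set of observed cycle types is {5+1, 3+1+1+1}. Among the candidates above, the only group containing elements of all these cycle types is A_6 (6T15) — each of A_4 (6T4), S_4 (6T7), (C_3 x C_3) : C_4 (6T10), PSL(2,5) (6T12) lacks at least one of them. Hence G = A_6 (6T15), of order 360. The Galois group A_6 (6T15) has order 360, so the splitting field has degree 360 over Q.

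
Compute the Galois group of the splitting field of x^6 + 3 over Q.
S_3 (order 6)

The polynomial f is an irreducible sextic over Q, so G = Gal(f/Q) is one of the 16 transitive subgroups 6T1, ..., 6T16 of S_6. The discriminant of f is -11337408, which is not a perfect square, so G is not contained in A_6. The transitive groups of degree 6 not contained in A_6 are: C_6 (6T1, order 6), S_3 (6T2, order 6), D_6 (6T3, order 12), C_3 x S_3 (6T5, order 18), A_4 x C_2 (6T6, order 24), S_4 (6T8, order 24), S_3 x S_3 (6T9, order 36), S_4 x C_2 (6T11, order 48), (S_3 x S_3) : C_2 (6T13, order 72), PGL(2,5) (6T14, order 120), S_6 (6T16, order 720). By Dedekind's theorem, for a prime p not dividing disc(f) the degrees of the irreducible factors of f mod p form the cycle type of an element of G. Factoring f modulo the 23 such primes p <= 97 (skipping 2, 3, which divide the discriminant), each new pattern first appears at: mod 5: f = (x^2 + 2)(x^2 + x + 2)(x^2 + 4x + 2), pattern 2+2+2; mod 7: f = (x^3 + 2)(x^3 + 5), pattern 3+3; mod 61: f = (x + 3)(x + 19)(x + 22)(x + 39)(x + 42)(x + 58), pattern 1+1+1+1+1+1. No other pattern occurs in this range, so the set of observed cycle types is {2+2+2, 3+3, 1+1+1+1+1+1}. The candidates containing elements of all these cycle types are C_6 (6T1) of order 6, S_3 (6T2) of order 6, D_6 (6T3) of order 12, C_3 x S_3 (6T5) of order 18, A_4 x C_2 (6T6) of order 24, S_4 (6T8) of order 24, S_3 x S_3 (6T9) of order 36, S_4 x C_2 (6T11) of order 48, (S_3 x S_3) : C_2 (6T13) of order 72, PGL(2,5) (6T14) of order 120, S_6 (6T16) of order 720; the others are excluded. The observed types are precisely the cycle types that occur in S_3 (6T2). Each of the other remaining candidates has further cycle types, and by the Chebotarev density theorem the matching factorization patterns would occur for a proportion of primes equal to their share of the group: C_6 (6T1) additionally contains elements of type 6 (2 of its 6 elements, about 33% of primes); D_6 (6T3) additionally contains elements of type 6, 2+2+1+1 (5 of its 12 elements, about 42% of primes); C_3 x S_3 (6T5) additionally contains elements of type 6, 3+1+1+1 (10 of its 18 elements, about 56% of primes); A_4 x C_2 (6T6) additionally contains elements of type 6, 2+2+1+1, 2+1+1+1+1 (14 of its 24 elements, about 58% of primes); S_4 (6T8) additionally contains elements of type 4+1+1, 2+2+1+1 (9 of its 24 elements, about 38% of primes); S_3 x S_3 (6T9) additionally contains elements of type 6, 3+1+1+1, 2+2+1+1 (25 of its 36 elements, about 69% of primes); S_4 x C_2 (6T11) additionally contains elements of type 6, 4+2, 4+1+1, 2+2+1+1, 2+1+1+1+1 (32 of its 48 elements, about 67% of primes); (S_3 x S_3) : C_2 (6T13) additionally contains elements of type 6, 4+2, 3+2+1, 3+1+1+1, 2+2+1+1, 2+1+1+1+1 (61 of its 72 elements, about 85% of primes); PGL(2,5) (6T14) additionally contains elements of type 6, 5+1, 4+1+1, 2+2+1+1 (89 of its 120 elements, about 74% of primes); S_6 (6T16) additionally contains elements of type 6, 5+1, 4+2, 4+1+1, 3+2+1, 3+1+1+1, 2+2+1+1, 2+1+1+1+1 (664 of its 720 elements, about 92% of primes). None of the 23 primes tested shows any such pattern (for each of these groups the chance of that is below 10^-4), which rules them out. Hence G = S_3 (6T2), of order 6.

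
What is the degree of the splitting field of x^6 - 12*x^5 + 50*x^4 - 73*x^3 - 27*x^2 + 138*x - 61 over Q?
60

The degree of the splitting field over Q equals the order of the Galois group, so first determine the group. The polynomial f is an irreducible sextic over Q, so G = Gal(f/Q) is one of the 16 transitive subgroups 6T1, ..., 6T16 of S_6. The discriminant of f is 30991489 = 5567^2, a perfect square, so G is contained in A_6. The transitive groups of degree 6 contained in A_6 are: A_4 (6T4, order 12), S_4 (6T7, order 24), (C_3 x C_3) : C_4 (6T10, order 36), PSL(2,5) (6T12, order 60), A_6 (6T15, order 360). By Dedekind's theorem, for a prime p not dividing disc(f) the degrees of the irreducible factors of f mod p form the cycle type of an element of G. Factoring f modulo the 21 such primes p <= 79 (skipping 19, which divides the discriminant), each new pattern first appears at: mod 2: f = (x + 1)(x^5 + x^4 + x^3 + x + 1), pattern 5+1; mod 7: f = (x^3 + 3x^2 + x + 1)(x^3 + 6x^2 + 3x + 2), pattern 3+3; mod 61: f = (x)(x + 22)(x^2 + 42x + 12)(x^2 + 46x + 13), pattern 2+2+1+1. No other pattern occurs in this range, so the set of observed cycle types is {5+1, 3+3, 2+2+1+1}. The candidates containing elements of all these cycle types are PSL(2,5) (6T12) of order 60, A_6 (6T15) of order 360; the others are excluded. The observed types are precisely the cycle types that occur in PSL(2,5) (6T12) (apart from the identity). Each of the other remaining candidates has further cycle types, and by the Chebotarev density theorem the matching factorization patterns would occur for a proportion of primes equal to their share of the group: A_6 (6T15) additionally contains elements of type 4+2, 3+1+1+1 (130 of its 360 elements, about 36% of primes). None of the 21 primes tested shows any such pattern (for each of these groups the chance of that is below 10^-4), which rules them out. Hence G = PSL(2,5) (6T12), of order 60. The Galois group PSL(2,5) (6T12) has order 60, so the splitting field has degree 60 over Q.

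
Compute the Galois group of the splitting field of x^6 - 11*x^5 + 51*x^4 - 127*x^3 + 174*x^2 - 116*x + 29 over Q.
(C_3 x C_3) : C_4 (also written G36+)

The polynomial f is an irreducible sextic over Q, so G = Gal(f/Q) is one of the 16 transitive subgroups 6T1, ..., 6T16 of S_6. The discriminant of f is 525625 = 725^2, a perfect square, so G is contained in A_6. The transitive groups of degree 6 contained in A_6 are: A_4 (6T4, order 12), S_4 (6T7, order 24), (C_3 x C_3) : C_4 (6T10, order 36), PSL(2,5) (6T12, order 60), A_6 (6T15, order 360). By Dedekind's theorem, for a prime p not dividing disc(f) the degrees of the irreducible factors of f mod p form the cycle type of an element of G. Factoring f modulo the 19 such primes p <= 73 (skipping 5, 29, which divide the discriminant), each new pattern first appears at: mod 2: f = (x^2 + x + 1)(x^4 + x + 1), pattern 4+2; mod 11: f = (x^3 + 2x^2 + 7x + 2)(x^3 + 9x^2 + 4x + 9), pattern 3+3; mod 19: f = (x + 9)(x + 10)(x^2 + 1)(x^2 + 8x + 17), pattern 2+2+1+1; mod 61: f = (x + 26)(x + 33)(x + 40)(x^3 + 12x^2 + 37x + 12), pattern 3+1+1+1. No other pattern occurs in this range, so the set of observed cycle types is {4+2, 3+3, 2+2+1+1, 3+1+1+1}. The candidates containing elements of all these cycle types are (C_3 x C_3) : C_4 (6T10) of order 36, A_6 (6T15) of order 360; the others are excluded. The observed types are precisely the cycle types that occur in (C_3 x C_3) : C_4 (6T10) (apart from the identity). Each of the other remaining candidates has further cycle types, and by the Chebotarev density theorem the matching factorization patterns would occur for a proportion of primes equal to their share of the group: A_6 (6T15) additionally contains elements of type 5+1 (144 of its 360 elements, about 40% of primes). None of the 19 primes tested shows any such pattern (for each of these groups the chance of that is below 10^-4), which rules them out. Hence G = (C_3 x C_3) : C_4 (6T10), of order 36.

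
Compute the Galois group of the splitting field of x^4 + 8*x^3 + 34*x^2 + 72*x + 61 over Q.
C_4, the cyclic group of order 4

The polynomial is an irreducible quartic over Q and its discriminant is 512000, which is not a perfect square, so the Galois group is not contained in A_4. The resolvent cubic y^3 - 34*y^2 + 332*y - 792 has exactly one rational root, so the Galois group is C_4 or D_4. The quartic becomes reducible over Q(sqrt(disc)), so the group is C_4.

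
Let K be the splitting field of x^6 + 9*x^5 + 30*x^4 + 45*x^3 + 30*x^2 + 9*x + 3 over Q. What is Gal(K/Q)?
The polynomial f is an irreducible sextic over Q, so G = Gal(f/Q) is one of the 16 transitive subgroups 6T1, ..., 6T16 of S_6. The discriminant of f is -34992, which is not a perfect square, so G is not contained in A_6. The transitive groups of degree 6 not contained in A_6 are: C_6 (6T1, order 6), S_3 (6T2, order 6), D_6 (6T3, order 12), C_3 x S_3 (6T5, order 18), A_4 x C_2 (6T6, order 24), S_4 (6T8, order 24), S_3 x S_3 (6T9, order 36), S_4 x C_2 (6T11, order 48), (S_3 x S_3) : C_2 (6T13, order 72), PGL(2,5) (6T14, order 120), S_6 (6T16, order 720). By Dedekind's theorem, for a prime p not dividing disc(f) the degrees of the irreducible factors of f mod p form the cycle type of an element of G. Factoring f modulo the 23 such primes p <= 97 (skipping 2, 3, which divide the discriminant), each new pattern first appears at: mod 5: f = (x^2 + 2)(x^2 + x + 1)(x^2 + 3x + 4), pattern 2+2+2; mod 7: f = (x^3 + 5x + 5)(x^3 + 2x^2 + 4x + 2), pattern 3+3; mod 31: f = (x + 5)(x + 9)(x + 11)(x + 23)(x + 25)(x + 29), pattern 1+1+1+1+1+1. No other pattern occurs in this range, so the set of observed cycle types is {2+2+2, 3+3, 1+1+1+1+1+1}. The candidates containing elements of all these cycle types are C_6 (6T1) of order 6, S_3 (6T2) of order 6, D_6 (6T3) of order 12, C_3 x S_3 (6T5) of order 18, A_4 x C_2 (6T6) of order 24, S_4 (6T8) of order 24, S_3 x S_3 (6T9) of order 36, S_4 x C_2 (6T11) of order 48, (S_3 x S_3) : C_2 (6T13) of order 72, PGL(2,5) (6T14) of order 120, S_6 (6T16) of order 720; the others are excluded. The observed types are precisely the cycle types that occur in S_3 (6T2). Each of the other remaining candidates has further cycle types, and by the Chebotarev density theorem the matching factorization patterns would occur for a proportion of primes equal to their share of the group: C_6 (6T1) additionally contains elements of type 6 (2 of its 6 elements, about 33% of primes); D_6 (6T3) additionally contains elements of type 6, 2+2+1+1 (5 of its 12 elements, about 42% of primes); C_3 x S_3 (6T5) additionally contains elements of type 6, 3+1+1+1 (10 of its 18 elements, about 56% of primes); A_4 x C_2 (6T6) additionally contains elements of type 6, 2+2+1+1, 2+1+1+1+1 (14 of its 24 elements, about 58% of primes); S_4 (6T8) additionally contains elements of type 4+1+1, 2+2+1+1 (9 of its 24 elements, about 38% of primes); S_3 x S_3 (6T9) additionally contains elements of type 6, 3+1+1+1, 2+2+1+1 (25 of its 36 elements, about 69% of primes); S_4 x C_2 (6T11) additionally contains elements of type 6, 4+2, 4+1+1, 2+2+1+1, 2+1+1+1+1 (32 of its 48 elements, about 67% of primes); (S_3 x S_3) : C_2 (6T13) additionally contains elements of type 6, 4+2, 3+2+1, 3+1+1+1, 2+2+1+1, 2+1+1+1+1 (61 of its 72 elements, about 85% of primes); PGL(2,5) (6T14) additionally contains elements of type 6, 5+1, 4+1+1, 2+2+1+1 (89 of its 120 elements, about 74% of primes); S_6 (6T16) additionally contains elements of type 6, 5+1, 4+2, 4+1+1, 3+2+1, 3+1+1+1, 2+2+1+1, 2+1+1+1+1 (664 of its 720 elements, about 92% of primes). None of the 23 primes tested shows any such pattern (for each of these groups the chance of that is below 10^-4), which rules them out. Hence G = S_3 (6T2), of order 6.

S_3 (also written S3)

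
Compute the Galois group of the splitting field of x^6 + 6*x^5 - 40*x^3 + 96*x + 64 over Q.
S_3 (order 6)

The polynomial f is an irreducible sextic over Q, so G = Gal(f/Q) is one of the 16 transitive subgroups 6T1, ..., 6T16 of S_6. The discriminant of f is -37572373905408, which is not a perfect square, so G is not contained in A_6. The transitive groups of degree 6 not contained in A_6 are: C_6 (6T1, order 6), S_3 (6T2, order 6), D_6 (6T3, order 12), C_3 x S_3 (6T5, order 18), A_4 x C_2 (6T6, order 24), S_4 (6T8, order 24), S_3 x S_3 (6T9, order 36), S_4 x C_2 (6T11, order 48), (S_3 x S_3) : C_2 (6T13, order 72), PGL(2,5) (6T14, order 120), S_6 (6T16, order 720). By Dedekind's theorem, for a prime p not dividing disc(f) the degrees of the irreducible factors of f mod p form the cycle type of an element of G. Factoring f modulo the 23 such primes p <= 97 (skipping 2, 3, which divide the discriminant), each new pattern first appears at: mod 5: f = (x^2 + x + 2)(x^2 + 2x + 3)(x^2 + 3x + 4), pattern 2+2+2; mod 7: f = (x^3 + x^2 + 4x + 6)(x^3 + 5x^2 + 5x + 6), pattern 3+3; mod 31: f = (x + 8)(x + 13)(x + 16)(x + 17)(x + 20)(x + 25), pattern 1+1+1+1+1+1. No other pattern occurs in this range, so the set of observed cycle types is {2+2+2, 3+3, 1+1+1+1+1+1}. The candidates containing elements of all these cycle types are C_6 (6T1) of order 6, S_3 (6T2) of order 6, D_6 (6T3) of order 12, C_3 x S_3 (6T5) of order 18, A_4 x C_2 (6T6) of order 24, S_4 (6T8) of order 24, S_3 x S_3 (6T9) of order 36, S_4 x C_2 (6T11) of order 48, (S_3 x S_3) : C_2 (6T13) of order 72, PGL(2,5) (6T14) of order 120, S_6 (6T16) of order 720; the others are excluded. The observed types are precisely the cycle types that occur in S_3 (6T2). Each of the other remaining candidates has further cycle types, and by the Chebotarev density theorem the matching factorization patterns would occur for a proportion of primes equal to their share of the group: C_6 (6T1) additionally contains elements of type 6 (2 of its 6 elements, about 33% of primes); D_6 (6T3) additionally contains elements of type 6, 2+2+1+1 (5 of its 12 elements, about 42% of primes); C_3 x S_3 (6T5) additionally contains elements of type 6, 3+1+1+1 (10 of its 18 elements, about 56% of primes); A_4 x C_2 (6T6) additionally contains elements of type 6, 2+2+1+1, 2+1+1+1+1 (14 of its 24 elements, about 58% of primes); S_4 (6T8) additionally contains elements of type 4+1+1, 2+2+1+1 (9 of its 24 elements, about 38% of primes); S_3 x S_3 (6T9) additionally contains elements of type 6, 3+1+1+1, 2+2+1+1 (25 of its 36 elements, about 69% of primes); S_4 x C_2 (6T11) additionally contains elements of type 6, 4+2, 4+1+1, 2+2+1+1, 2+1+1+1+1 (32 of its 48 elements, about 67% of primes); (S_3 x S_3) : C_2 (6T13) additionally contains elements of type 6, 4+2, 3+2+1, 3+1+1+1, 2+2+1+1, 2+1+1+1+1 (61 of its 72 elements, about 85% of primes); PGL(2,5) (6T14) additionally contains elements of type 6, 5+1, 4+1+1, 2+2+1+1 (89 of its 120 elements, about 74% of primes); S_6 (6T16) additionally contains elements of type 6, 5+1, 4+2, 4+1+1, 3+2+1, 3+1+1+1, 2+2+1+1, 2+1+1+1+1 (664 of its 720 elements, about 92% of primes). None of the 23 primes tested shows any such pattern (for each of these groups the chance of that is below 10^-4), which rules them out. Hence G = S_3 (6T2), of order 6.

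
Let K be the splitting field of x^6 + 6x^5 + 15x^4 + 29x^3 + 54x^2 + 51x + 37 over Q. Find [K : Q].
The degree of the splitting field over Q equals the order of the Galois group, so first determine the group. The polynomial f is an irreducible sextic over Q, so G = Gal(f/Q) is one of the 16 transitive subgroups 6T1, ..., 6T16 of S_6. The discriminant of f is -945145936107, which is not a perfect square, so G is not contained in A_6. The transitive groups of degree 6 not contained in A_6 are: C_6 (6T1, order 6), S_3 (6T2, order 6), D_6 (6T3, order 12), C_3 x S_3 (6T5, order 18), A_4 x C_2 (6T6, order 24), S_4 (6T8, order 24), S_3 x S_3 (6T9, order 36), S_4 x C_2 (6T11, order 48), (S_3 x S_3) : C_2 (6T13, order 72), PGL(2,5) (6T14, order 120), S_6 (6T16, order 720). By Dedekind's theorem, for a prime p not dividing disc(f) the degrees of the irreducible factors of f mod p form the cycle type of an element of G. Factoring f modulo the 27 such primes p <= 127 (skipping 3, 17, 19, 43, which divide the discriminant), each new pattern first appears at: mod 2: f = (x^6 + x^4 + x^3 + x + 1), pattern 6; mod 7: f = (x + 1)(x^2 + 2x + 5)(x^3 + 3x^2 + 6x + 6), pattern 3+2+1; mod 11: f = (x^2 + 4x + 2)(x^4 + 2x^3 + 5x^2 + 5x + 2), pattern 4+2; mod 13: f = (x + 5)(x + 7)(x^2 + 9x + 6)(x^2 + 11x + 12), pattern 2+2+1+1; mod 61: f = (x + 7)(x + 21)(x + 36)(x + 50)(x^2 + 14x + 42), pattern 2+1+1+1+1; mod 97: f = (x + 14)(x + 26)(x + 60)(x^3 + 3x^2 + 55x + 93), pattern 3+1+1+1; mod 113: f = (x^2 + 2x + 38)(x^2 + 54x + 88)(x^2 + 63x + 95), pattern 2+2+2; mod 127: f = (x^3 + 3x^2 + 52x + 74)(x^3 + 3x^2 + 81x + 64), pattern 3+3. No other pattern occurs in this range, so the set of observed cycle types is {6, 3+2+1, 4+2, 2+2+1+1, 2+1+1+1+1, 3+1+1+1, 2+2+2, 3+3}. The candidates containing elements of all these cycle types are (S_3 x S_3) : C_2 (6T13) of order 72, S_6 (6T16) of order 720; the others are excluded. The observed types are precisely the cycle types that occur in (S_3 x S_3) : C_2 (6T13) (apart from the identity). Each of the other remaining candidates has further cycle types, and by the Chebotarev density theorem the matching factorization patterns would occur for a proportion of primes equal to their share of the group: S_6 (6T16) additionally contains elements of type 5+1, 4+1+1 (234 of its 720 elements, about 32% of primes). None of the 27 primes tested shows any such pattern (for each of these groups the chance of that is below 10^-4), which rules them out. Hence G = (S_3 x S_3) : C_2 (6T13), of order 72. The Galois group (S_3 x S_3) : C_2 (6T13) has order 72, so the splitting field has degree 72 over Q.

72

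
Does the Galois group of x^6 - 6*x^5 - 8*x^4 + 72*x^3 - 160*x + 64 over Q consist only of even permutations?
The polynomial is irreducible of degree 6 over Q. Its discriminant is 870211913777152, which is not a perfect square. A Galois group lies in the alternating group exactly when the discriminant is a square in Q, so the Galois group (S_3) is not contained in A_6.

No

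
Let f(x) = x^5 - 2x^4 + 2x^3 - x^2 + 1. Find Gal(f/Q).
The polynomial f is an irreducible quintic over Q, so G = Gal(f/Q) is a transitive subgroup of S_5: one of C_5 (5T1, order 5), D_5 (5T2, order 10), F_20 (5T3, order 20), A_5 (5T4, order 60) or S_5 (5T5, order 120). The discriminant of f is 2209 = 47^2, a perfect square, so G is contained in A_5. The transitive groups of degree 5 contained in A_5 are: C_5 (5T1, order 5), D_5 (5T2, order 10), A_5 (5T4, order 60). By Dedekind's theorem, for a prime p not dividing disc(f) the degrees of the irreducible factors of f mod p form the cycle type of an element of G. Factoring f modulo the 23 such primes p <= 89 (skipping 47, which divides the discriminant), each new pattern first appears at: mod 2: f = (x^5 + x^2 + 1), pattern 5; mod 5: f = (x + 1)(x^2 + 2)(x^2 + 2x + 3), pattern 2+2+1; mod 83: f = (x + 2)(x + 12)(x + 15)(x + 23)(x + 29), pattern 1+1+1+1+1. No other pattern occurs in this range, so the set of observed cycle types is {5, 2+2+1, 1+1+1+1+1}. The candidates containing elements of all these cycle types are D_5 (5T2) of order 10, A_5 (5T4) of order 60; the others are excluded. The observed types are precisely the cycle types that occur in D_5 (5T2). Each of the other remaining candidates has further cycle types, and by the Chebotarev density theorem the matching factorization patterns would occur for a proportion of primes equal to their share of the group: A_5 (5T4) additionally contains elements of type 3+1+1 (20 of its 60 elements, about 33% of primes). None of the 23 primes tested shows any such pattern (for each of these groups the chance of that is below 10^-4), which rules them out. Hence G = D_5 (5T2), of order 10.

D_5, the dihedral group of order 10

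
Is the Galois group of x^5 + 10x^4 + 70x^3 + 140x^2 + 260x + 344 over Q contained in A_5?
The polynomial is irreducible of degree 5 over Q. Its discriminant is 728086579200000, which is not a perfect square. A Galois group lies in the alternating group exactly when the discriminant is a square in Q, so the Galois group (F_20) is not contained in A_5.

No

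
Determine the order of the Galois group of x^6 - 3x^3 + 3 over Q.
The degree of the splitting field over Q equals the order of the Galois group, so first determine the group. The polynomial f is an irreducible sextic over Q, so G = Gal(f/Q) is one of the 16 transitive subgroups 6T1, ..., 6T16 of S_6. The discriminant of f is -177147, which is not a perfect square, so G is not contained in A_6. The transitive groups of degree 6 not contained in A_6 are: C_6 (6T1, order 6), S_3 (6T2, order 6), D_6 (6T3, order 12), C_3 x S_3 (6T5, order 18), A_4 x C_2 (6T6, order 24), S_4 (6T8, order 24), S_3 x S_3 (6T9, order 36), S_4 x C_2 (6T11, order 48), (S_3 x S_3) : C_2 (6T13, order 72), PGL(2,5) (6T14, order 120), S_6 (6T16, order 720). By Dedekind's theorem, for a prime p not dividing disc(f) the degrees of the irreducible factors of f mod p form the cycle type of an element of G. Factoring f modulo the 33 such primes p <= 139 (skipping 3, which divides the discriminant), each new pattern first appears at: mod 2: f = (x^6 + x^3 + 1), pattern 6; mod 7: f = (x + 1)(x + 2)(x + 4)(x^3 + 3), pattern 3+1+1+1; mod 17: f = (x^2 + x + 7)(x^2 + 4x + 7)(x^2 + 12x + 7), pattern 2+2+2; mod 19: f = (x^3 + 6)(x^3 + 10), pattern 3+3; mod 73: f = (x + 13)(x + 21)(x + 22)(x + 29)(x + 30)(x + 31), pattern 1+1+1+1+1+1. No other pattern occurs in this range, so the set of observed cycle types is {6, 3+1+1+1, 2+2+2, 3+3, 1+1+1+1+1+1}. The candidates containing elements of all these cycle types are C_3 x S_3 (6T5) of order 18, S_3 x S_3 (6T9) of order 36, (S_3 x S_3) : C_2 (6T13) of order 72, S_6 (6T16) of order 720; the others are excluded. The observed types are precisely the cycle types that occur in C_3 x S_3 (6T5). Each of the other remaining candidates has further cycle types, and by the Chebotarev density theorem the matching factorization patterns would occur for a proportion of primes equal to their share of the group: S_3 x S_3 (6T9) additionally contains elements of type 2+2+1+1 (9 of its 36 elements, about 25% of primes); (S_3 x S_3) : C_2 (6T13) additionally contains elements of type 4+2, 3+2+1, 2+2+1+1, 2+1+1+1+1 (45 of its 72 elements, about 62% of primes); S_6 (6T16) additionally contains elements of type 5+1, 4+2, 4+1+1, 3+2+1, 2+2+1+1, 2+1+1+1+1 (504 of its 720 elements, about 70% of primes). None of the 33 primes tested shows any such pattern (for each of these groups the chance of that is below 10^-4), which rules them out. Hence G = C_3 x S_3 (6T5), of order 18. The Galois group C_3 x S_3 (6T5) has order 18, so the splitting field has degree 18 over Q.

18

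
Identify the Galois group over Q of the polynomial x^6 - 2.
6T3: D_6

The polynomial f is an irreducible sextic over Q, so G = Gal(f/Q) is one of the 16 transitive subgroups 6T1, ..., 6T16 of S_6. The discriminant of f is 1492992, which is not a perfect square, so G is not contained in A_6. The transitive groups of degree 6 not contained in A_6 are: C_6 (6T1, order 6), S_3 (6T2, order 6), D_6 (6T3, order 12), C_3 x S_3 (6T5, order 18), A_4 x C_2 (6T6, order 24), S_4 (6T8, order 24), S_3 x S_3 (6T9, order 36), S_4 x C_2 (6T11, order 48), (S_3 x S_3) : C_2 (6T13, order 72), PGL(2,5) (6T14, order 120), S_6 (6T16, order 720). By Dedekind's theorem, for a prime p not dividing disc(f) the degrees of the irreducible factors of f mod p form the cycle type of an element of G. Factoring f modulo the 79 such primes p <= 419 (skipping 2, 3, which divide the discriminant), each new pattern first appears at: mod 5: f = (x^2 + 2)(x^2 + x + 2)(x^2 + 4x + 2), pattern 2+2+2; mod 7: f = (x^3 + 3)(x^3 + 4), pattern 3+3; mod 13: f = (x^6 + 11), pattern 6; mod 17: f = (x + 5)(x + 12)(x^2 + 5x + 8)(x^2 + 12x + 8), pattern 2+2+1+1; mod 31: f = (x + 2)(x + 10)(x + 12)(x + 19)(x + 21)(x + 29), pattern 1+1+1+1+1+1. No other pattern occurs in this range, so the set of observed cycle types is {2+2+2, 3+3, 6, 2+2+1+1, 1+1+1+1+1+1}. The candidates containing elements of all these cycle types are D_6 (6T3) of order 12, A_4 x C_2 (6T6) of order 24, S_3 x S_3 (6T9) of order 36, S_4 x C_2 (6T11) of order 48, (S_3 x S_3) : C_2 (6T13) of order 72, PGL(2,5) (6T14) of order 120, S_6 (6T16) of order 720; the others are excluded. The observed types are precisely the cycle types that occur in D_6 (6T3). Each of the other remaining candidates has further cycle types, and by the Chebotarev density theorem the matching factorization patterns would occur for a proportion of primes equal to their share of the group: A_4 x C_2 (6T6) additionally contains elements of type 2+1+1+1+1 (3 of its 24 elements, about 12% of primes); S_3 x S_3 (6T9) additionally contains elements of type 3+1+1+1 (4 of its 36 elements, about 11% of primes); S_4 x C_2 (6T11) additionally contains elements of type 4+2, 4+1+1, 2+1+1+1+1 (15 of its 48 elements, about 31% of primes); (S_3 x S_3) : C_2 (6T13) additionally contains elements of type 4+2, 3+2+1, 3+1+1+1, 2+1+1+1+1 (40 of its 72 elements, about 56% of primes); PGL(2,5) (6T14) additionally contains elements of type 5+1, 4+1+1 (54 of its 120 elements, about 45% of primes); S_6 (6T16) additionally contains elements of type 5+1, 4+2, 4+1+1, 3+2+1, 3+1+1+1, 2+1+1+1+1 (499 of its 720 elements, about 69% of primes). None of the 79 primes tested shows any such pattern (for each of these groups the chance of that is below 10^-4), which rules them out. Hence G = D_6 (6T3), of order 12.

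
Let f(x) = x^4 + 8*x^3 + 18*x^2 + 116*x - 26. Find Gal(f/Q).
The polynomial is an irreducible quartic over Q and its discriminant is -4842332928, which is not a perfect square, so the Galois group is not contained in A_4. The resolvent cubic y^3 - 18*y^2 + 1032*y - 13664 has exactly one rational root, so the Galois group is C_4 or D_4. The quartic remains irreducible over Q(sqrt(disc)), so the group is D_4.

D_4 (order 8)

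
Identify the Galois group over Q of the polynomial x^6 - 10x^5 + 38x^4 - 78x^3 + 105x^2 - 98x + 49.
6T4: A_4

The polynomial f is an irreducible sextic over Q, so G = Gal(f/Q) is one of the 16 transitive subgroups 6T1, ..., 6T16 of S_6. The discriminant of f is 5489031744 = 74088^2, a perfect square, so G is contained in A_6. The transitive groups of degree 6 contained in A_6 are: A_4 (6T4, order 12), S_4 (6T7, order 24), (C_3 x C_3) : C_4 (6T10, order 36), PSL(2,5) (6T12, order 60), A_6 (6T15, order 360). By Dedekind's theorem, for a prime p not dividing disc(f) the degrees of the irreducible factors of f mod p form the cycle type of an element of G. Factoring f modulo the 33 such primes p <= 151 (skipping 2, 3, 7, which divide the discriminant), each new pattern first appears at: mod 5: f = (x^3 + x^2 + 4x + 3)(x^3 + 4x^2 + 3), pattern 3+3; mod 13: f = (x + 7)(x + 8)(x^2 + 6x + 1)(x^2 + 8x + 9), pattern 2+2+1+1. No other pattern occurs in this range, so the set of observed cycle types is {3+3, 2+2+1+1}. The candidates containing elements of all these cycle types are A_4 (6T4) of order 12, S_4 (6T7) of order 24, (C_3 x C_3) : C_4 (6T10) of order 36, PSL(2,5) (6T12) of order 60, A_6 (6T15) of order 360; the others are excluded. The observed types are precisely the cycle types that occur in A_4 (6T4) (apart from the identity). Each of the other remaining candidates has further cycle types, and by the Chebotarev density theorem the matching factorization patterns would occur for a proportion of primes equal to their share of the group: S_4 (6T7) additionally contains elements of type 4+2 (6 of its 24 elements, about 25% of primes); (C_3 x C_3) : C_4 (6T10) additionally contains elements of type 4+2, 3+1+1+1 (22 of its 36 elements, about 61% of primes); PSL(2,5) (6T12) additionally contains elements of type 5+1 (24 of its 60 elements, about 40% of primes); A_6 (6T15) additionally contains elements of type 5+1, 4+2, 3+1+1+1 (274 of its 360 elements, about 76% of primes). None of the 33 primes tested shows any such pattern (for each of these groups the chance of that is below 10^-4), which rules them out. Hence G = A_4 (6T4), of order 12.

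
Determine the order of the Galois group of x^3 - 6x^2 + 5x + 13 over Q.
The degree of the splitting field over Q equals the order of the Galois group, so first determine the group. The polynomial is an irreducible cubic over Q and its discriminant is 49 = 7^2, a perfect square. For an irreducible cubic, a square discriminant forces the Galois group to be A_3, the cyclic group of order 3. The Galois group C_3 (3T1) has order 3, so the splitting field has degree 3 over Q.

3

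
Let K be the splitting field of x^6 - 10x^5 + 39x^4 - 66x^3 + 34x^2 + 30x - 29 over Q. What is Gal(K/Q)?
The polynomial f is an irreducible sextic over Q, so G = Gal(f/Q) is one of the 16 transitive subgroups 6T1, ..., 6T16 of S_6. The discriminant of f is 13191900736 = 114856^2, a perfect square, so G is contained in A_6. The transitive groups of degree 6 contained in A_6 are: A_4 (6T4, order 12), S_4 (6T7, order 24), (C_3 x C_3) : C_4 (6T10, order 36), PSL(2,5) (6T12, order 60), A_6 (6T15, order 360). By Dedekind's theorem, for a prime p not dividing disc(f) the degrees of the irreducible factors of f mod p form the cycle type of an element of G. Factoring f modulo the 33 such primes p <= 149 (skipping 2, 7, which divide the discriminant), each new pattern first appears at: mod 3: f = (x^3 + 2x + 1)(x^3 + 2x^2 + x + 1), pattern 3+3; mod 13: f = (x + 1)(x + 5)(x^2 + 2x + 12)(x^2 + 8x + 11), pattern 2+2+1+1. No other pattern occurs in this range, so the set of observed cycle types is {3+3, 2+2+1+1}. The candidates containing elements of all these cycle types are A_4 (6T4) of order 12, S_4 (6T7) of order 24, (C_3 x C_3) : C_4 (6T10) of order 36, PSL(2,5) (6T12) of order 60, A_6 (6T15) of order 360; the others are excluded. The observed types are precisely the cycle types that occur in A_4 (6T4) (apart from the identity). Each of the other remaining candidates has further cycle types, and by the Chebotarev density theorem the matching factorization patterns would occur for a proportion of primes equal to their share of the group: S_4 (6T7) additionally contains elements of type 4+2 (6 of its 24 elements, about 25% of primes); (C_3 x C_3) : C_4 (6T10) additionally contains elements of type 4+2, 3+1+1+1 (22 of its 36 elements, about 61% of primes); PSL(2,5) (6T12) additionally contains elements of type 5+1 (24 of its 60 elements, about 40% of primes); A_6 (6T15) additionally contains elements of type 5+1, 4+2, 3+1+1+1 (274 of its 360 elements, about 76% of primes). None of the 33 primes tested shows any such pattern (for each of these groups the chance of that is below 10^-4), which rules them out. Hence G = A_4 (6T4), of order 12.

A_4 (order 12)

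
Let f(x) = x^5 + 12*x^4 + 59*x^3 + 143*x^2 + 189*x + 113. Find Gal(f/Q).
D_5 (also written D5)

The polynomial f is an irreducible quintic over Q, so G = Gal(f/Q) is a transitive subgroup of S_5: one of C_5 (5T1, order 5), D_5 (5T2, order 10), F_20 (5T3, order 20), A_5 (5T4, order 60) or S_5 (5T5, order 120). The discriminant of f is 1161105625 = 34075^2, a perfect square, so G is contained in A_5. The transitive groups of degree 5 contained in A_5 are: C_5 (5T1, order 5), D_5 (5T2, order 10), A_5 (5T4, order 60). By Dedekind's theorem, for a prime p not dividing disc(f) the degrees of the irreducible factors of f mod p form the cycle type of an element of G. Factoring f modulo the 23 such primes p <= 101 (skipping 5, 29, 47, which divide the discriminant), each new pattern first appears at: mod 2: f = (x^5 + x^3 + x^2 + x + 1), pattern 5; mod 11: f = (x + 10)(x^2 + 3x + 8)(x^2 + 10x + 1), pattern 2+2+1; mod 83: f = (x + 4)(x + 10)(x + 46)(x + 51)(x + 67), pattern 1+1+1+1+1. No other pattern occurs in this range, so the set of observed cycle types is {5, 2+2+1, 1+1+1+1+1}. The candidates containing elements of all these cycle types are D_5 (5T2) of order 10, A_5 (5T4) of order 60; the others are excluded. The observed types are precisely the cycle types that occur in D_5 (5T2). Each of the other remaining candidates has further cycle types, and by the Chebotarev density theorem the matching factorization patterns would occur for a proportion of primes equal to their share of the group: A_5 (5T4) additionally contains elements of type 3+1+1 (20 of its 60 elements, about 33% of primes). None of the 23 primes tested shows any such pattern (for each of these groups the chance of that is below 10^-4), which rules them out. Hence G = D_5 (5T2), of order 10.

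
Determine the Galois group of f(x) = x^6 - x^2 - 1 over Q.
The polynomial f is an irreducible sextic over Q, so G = Gal(f/Q) is one of the 16 transitive subgroups 6T1, ..., 6T16 of S_6. The discriminant of f is 33856 = 184^2, a perfect square, so G is contained in A_6. The transitive groups of degree 6 contained in A_6 are: A_4 (6T4, order 12), S_4 (6T7, order 24), (C_3 x C_3) : C_4 (6T10, order 36), PSL(2,5) (6T12, order 60), A_6 (6T15, order 360). By Dedekind's theorem, for a prime p not dividing disc(f) the degrees of the irreducible factors of f mod p form the cycle type of an element of G. Factoring f modulo the 79 such primes p <= 419 (skipping 2, 23, which divide the discriminant), each new pattern first appears at: mod 3: f = (x^3 + x^2 + 2x + 1)(x^3 + 2x^2 + 2x + 2), pattern 3+3; mod 5: f = (x^2 + 3)(x^4 + 2x^2 + 3), pattern 4+2; mod 19: f = (x + 5)(x + 14)(x^2 + 9x + 15)(x^2 + 10x + 15), pattern 2+2+1+1; mod 223: f = (x + 16)(x + 57)(x + 78)(x + 145)(x + 166)(x + 207), pattern 1+1+1+1+1+1. No other pattern occurs in this range, so the set of observed cycle types is {3+3, 4+2, 2+2+1+1, 1+1+1+1+1+1}. The candidates containing elements of all these cycle types are S_4 (6T7) of order 24, (C_3 x C_3) : C_4 (6T10) of order 36, A_6 (6T15) of order 360; the others are excluded. The observed types are precisely the cycle types that occur in S_4 (6T7). Each of the other remaining candidates has further cycle types, and by the Chebotarev density theorem the matching factorization patterns would occur for a proportion of primes equal to their share of the group: (C_3 x C_3) : C_4 (6T10) additionally contains elements of type 3+1+1+1 (4 of its 36 elements, about 11% of primes); A_6 (6T15) additionally contains elements of type 5+1, 3+1+1+1 (184 of its 360 elements, about 51% of primes). None of the 79 primes tested shows any such pattern (for each of these groups the chance of that is below 10^-4), which rules them out. Hence G = S_4 (6T7), of order 24.

6T7: S_4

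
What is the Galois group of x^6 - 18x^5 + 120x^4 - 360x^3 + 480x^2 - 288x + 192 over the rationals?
The polynomial f is an irreducible sextic over Q, so G = Gal(f/Q) is one of the 16 transitive subgroups 6T1, ..., 6T16 of S_6. The discriminant of f is -37572373905408, which is not a perfect square, so G is not contained in A_6. The transitive groups of degree 6 not contained in A_6 are: C_6 (6T1, order 6), S_3 (6T2, order 6), D_6 (6T3, order 12), C_3 x S_3 (6T5, order 18), A_4 x C_2 (6T6, order 24), S_4 (6T8, order 24), S_3 x S_3 (6T9, order 36), S_4 x C_2 (6T11, order 48), (S_3 x S_3) : C_2 (6T13, order 72), PGL(2,5) (6T14, order 120), S_6 (6T16, order 720). By Dedekind's theorem, for a prime p not dividing disc(f) the degrees of the irreducible factors of f mod p form the cycle type of an element of G. Factoring f modulo the 23 such primes p <= 97 (skipping 2, 3, which divide the discriminant), each new pattern first appears at: mod 5: f = (x^2 + 3)(x^2 + 3x + 4)(x^2 + 4x + 1), pattern 2+2+2; mod 7: f = (x^3 + 6x + 2)(x^3 + 3x^2 + 2x + 5), pattern 3+3; mod 31: f = (x + 4)(x + 9)(x + 12)(x + 13)(x + 16)(x + 21), pattern 1+1+1+1+1+1. No other pattern occurs in this range, so the set of observed cycle types is {2+2+2, 3+3, 1+1+1+1+1+1}. The candidates containing elements of all these cycle types are C_6 (6T1) of order 6, S_3 (6T2) of order 6, D_6 (6T3) of order 12, C_3 x S_3 (6T5) of order 18, A_4 x C_2 (6T6) of order 24, S_4 (6T8) of order 24, S_3 x S_3 (6T9) of order 36, S_4 x C_2 (6T11) of order 48, (S_3 x S_3) : C_2 (6T13) of order 72, PGL(2,5) (6T14) of order 120, S_6 (6T16) of order 720; the others are excluded. The observed types are precisely the cycle types that occur in S_3 (6T2). Each of the other remaining candidates has further cycle types, and by the Chebotarev density theorem the matching factorization patterns would occur for a proportion of primes equal to their share of the group: C_6 (6T1) additionally contains elements of type 6 (2 of its 6 elements, about 33% of primes); D_6 (6T3) additionally contains elements of type 6, 2+2+1+1 (5 of its 12 elements, about 42% of primes); C_3 x S_3 (6T5) additionally contains elements of type 6, 3+1+1+1 (10 of its 18 elements, about 56% of primes); A_4 x C_2 (6T6) additionally contains elements of type 6, 2+2+1+1, 2+1+1+1+1 (14 of its 24 elements, about 58% of primes); S_4 (6T8) additionally contains elements of type 4+1+1, 2+2+1+1 (9 of its 24 elements, about 38% of primes); S_3 x S_3 (6T9) additionally contains elements of type 6, 3+1+1+1, 2+2+1+1 (25 of its 36 elements, about 69% of primes); S_4 x C_2 (6T11) additionally contains elements of type 6, 4+2, 4+1+1, 2+2+1+1, 2+1+1+1+1 (32 of its 48 elements, about 67% of primes); (S_3 x S_3) : C_2 (6T13) additionally contains elements of type 6, 4+2, 3+2+1, 3+1+1+1, 2+2+1+1, 2+1+1+1+1 (61 of its 72 elements, about 85% of primes); PGL(2,5) (6T14) additionally contains elements of type 6, 5+1, 4+1+1, 2+2+1+1 (89 of its 120 elements, about 74% of primes); S_6 (6T16) additionally contains elements of type 6, 5+1, 4+2, 4+1+1, 3+2+1, 3+1+1+1, 2+2+1+1, 2+1+1+1+1 (664 of its 720 elements, about 92% of primes). None of the 23 primes tested shows any such pattern (for each of these groups the chance of that is below 10^-4), which rules them out. Hence G = S_3 (6T2), of order 6.

S_3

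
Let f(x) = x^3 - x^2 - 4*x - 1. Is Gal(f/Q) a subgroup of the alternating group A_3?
The polynomial is irreducible of degree 3 over Q. Its discriminant is 169 = 13^2, a perfect square. A Galois group lies in the alternating group exactly when the discriminant is a square in Q, so the Galois group (C_3) is contained in A_3.

Yes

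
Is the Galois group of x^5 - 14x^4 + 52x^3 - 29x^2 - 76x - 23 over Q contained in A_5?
Yes

The polynomial is irreducible of degree 5 over Q. Its discriminant is 1012703329 = 31823^2, a perfect square. A Galois group lies in the alternating group exactly when the discriminant is a square in Q, so the Galois group (C_5) is contained in A_5.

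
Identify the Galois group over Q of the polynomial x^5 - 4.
The polynomial f is an irreducible quintic over Q, so G = Gal(f/Q) is a transitive subgroup of S_5: one of C_5 (5T1, order 5), D_5 (5T2, order 10), F_20 (5T3, order 20), A_5 (5T4, order 60) or S_5 (5T5, order 120). The discriminant of f is 800000, which is not a perfect square, so G is not contained in A_5. The transitive groups of degree 5 not contained in A_5 are: F_20 (5T3, order 20), S_5 (5T5, order 120). By Dedekind's theorem, for a prime p not dividing disc(f) the degrees of the irreducible factors of f mod p form the cycle type of an element of G. Factoring f modulo the 18 such primes p <= 71 (skipping 2, 5, which divide the discriminant), each new pattern first appears at: mod 3: f = (x + 2)(x^4 + x^3 + x^2 + x + 1), pattern 4+1; mod 11: f = (x^5 + 7), pattern 5; mod 19: f = (x + 3)(x^2 + 4x + 9)(x^2 + 12x + 9), pattern 2+2+1. No other pattern occurs in this range, so the set of observed cycle types is {4+1, 5, 2+2+1}. The candidates containing elements of all these cycle types are F_20 (5T3) of order 20, S_5 (5T5) of order 120; the others are excluded. The observed types are precisely the cycle types that occur in F_20 (5T3) (apart from the identity). Each of the other remaining candidates has further cycle types, and by the Chebotarev density theorem the matching factorization patterns would occur for a proportion of primes equal to their share of the group: S_5 (5T5) additionally contains elements of type 3+2, 3+1+1, 2+1+1+1 (50 of its 120 elements, about 42% of primes). None of the 18 primes tested shows any such pattern (for each of these groups the chance of that is below 10^-4), which rules them out. Hence G = F_20 (5T3), of order 20.

F_20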